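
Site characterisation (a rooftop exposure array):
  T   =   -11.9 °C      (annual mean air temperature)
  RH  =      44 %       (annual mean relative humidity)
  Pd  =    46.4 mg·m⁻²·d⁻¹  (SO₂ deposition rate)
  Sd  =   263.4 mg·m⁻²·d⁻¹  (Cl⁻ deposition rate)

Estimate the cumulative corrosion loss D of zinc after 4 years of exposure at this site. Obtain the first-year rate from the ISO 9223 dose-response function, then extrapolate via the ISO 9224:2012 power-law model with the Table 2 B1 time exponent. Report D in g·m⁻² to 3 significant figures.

D(4) = 9.85 g·m⁻²

zinc: T≤10 °C ⇒ hinge +0.038·(-11.9−10) = -0.8322
  Pd branch = 0.0129·Pd^0.44·e^(0.046·RH+f) = 0.2299 μm/a
  Cl⁻ term: 0.0175·263.4^0.57·exp(0.008·44+0.085·-11.9) = 0.217
  r_corr = 0.2299 + 0.217 = 0.4468 μm/a
Long-term exponent b (ISO 9224 Table 2, B1) = 0.813
  D(4) = 0.4468 × 4^0.813 = 0.4468 × 3.087 = 1.379 μm
  Mass loss = 1.379 μm × 7.14 g/cm³ = 9.847 g·m⁻²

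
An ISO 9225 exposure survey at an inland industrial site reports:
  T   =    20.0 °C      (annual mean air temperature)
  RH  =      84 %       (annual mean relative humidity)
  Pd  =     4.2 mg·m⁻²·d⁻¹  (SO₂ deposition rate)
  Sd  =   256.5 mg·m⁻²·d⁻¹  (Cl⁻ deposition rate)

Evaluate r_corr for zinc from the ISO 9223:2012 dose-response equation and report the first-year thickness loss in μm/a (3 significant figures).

zinc: T>10 °C ⇒ hinge -0.071·(20.0−10) = -0.7100
  sulphur-dioxide contribution → 0.5683 μm/a
  chloride contribution → 4.43 μm/a
  ⇒ r_corr(zinc) = 4.998 μm/a

r_corr = 5.00 μm/a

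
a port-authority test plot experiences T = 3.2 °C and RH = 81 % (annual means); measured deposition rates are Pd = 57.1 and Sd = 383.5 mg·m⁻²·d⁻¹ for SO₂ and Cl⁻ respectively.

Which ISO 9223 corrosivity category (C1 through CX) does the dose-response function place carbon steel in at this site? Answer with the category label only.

carbon steel: T≤10 °C ⇒ hinge +0.150·(3.2−10) = -1.0200
  SO₂ term: 1.77·57.1^0.52·exp(0.02·81-1.0200) = 26.42
  Cl⁻ term: 0.102·383.5^0.62·exp(0.033·81+0.04·3.2) = 67.14
  r_corr = 26.42 + 67.14 = 93.57 μm/a
ISO 9223 Table 2 (carbon steel): 80 < 93.6 ≤ 200 μm/a ⇒ C5

C5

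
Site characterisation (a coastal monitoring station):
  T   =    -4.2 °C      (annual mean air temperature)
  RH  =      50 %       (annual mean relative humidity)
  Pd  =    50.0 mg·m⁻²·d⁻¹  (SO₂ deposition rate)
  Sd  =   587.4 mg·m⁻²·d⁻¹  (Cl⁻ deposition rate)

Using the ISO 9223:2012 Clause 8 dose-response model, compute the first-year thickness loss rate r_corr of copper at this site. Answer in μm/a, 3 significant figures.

r_corr = 0.329 μm/a

copper: temperature factor f = +0.126·(-14.2) = -1.7892
  sulphur-dioxide contribution → 0.04679 μm/a
  chloride contribution → 0.2823 μm/a
  total first-year rate 0.3291 μm/a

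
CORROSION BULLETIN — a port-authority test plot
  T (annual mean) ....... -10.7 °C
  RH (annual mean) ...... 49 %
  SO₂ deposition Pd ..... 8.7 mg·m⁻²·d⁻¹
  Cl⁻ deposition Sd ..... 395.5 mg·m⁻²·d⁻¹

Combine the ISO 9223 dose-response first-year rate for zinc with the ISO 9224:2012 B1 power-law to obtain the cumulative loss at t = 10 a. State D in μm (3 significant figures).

zinc: temperature factor f = +0.038·(-20.7) = -0.7866
  sulphur-dioxide contribution → 0.145 μm/a
  chloride contribution → 0.3153 μm/a
  total first-year rate 0.4602 μm/a
ISO 9224: D(t) = r_corr · t^b with b = 0.813 (zinc, B1)
  D(10) = 0.4602 × 10^0.813 = 0.4602 × 6.501 = 2.992 μm

D(10) = 2.99 μm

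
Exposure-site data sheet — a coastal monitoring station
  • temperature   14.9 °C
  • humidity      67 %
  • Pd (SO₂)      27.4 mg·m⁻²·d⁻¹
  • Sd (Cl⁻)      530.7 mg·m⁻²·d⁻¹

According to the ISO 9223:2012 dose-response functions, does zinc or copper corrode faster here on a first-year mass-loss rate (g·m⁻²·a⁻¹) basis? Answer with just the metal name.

zinc: T>10 °C ⇒ hinge -0.071·(14.9−10) = -0.3479
  SO₂ term: 0.0129·27.4^0.44·exp(0.046·67-0.3479) = 0.8523
  Cl⁻ term: 0.0175·530.7^0.57·exp(0.008·67+0.085·14.9) = 3.793
  sum: 0.8523 + 3.793 → r_corr = 4.646 μm/a
  mass loss = 4.646 μm/a × 7.14 g/cm³ = 33.17 g·m⁻²·a⁻¹
copper: f(T) = -0.080·(T−10) [T>10 °C] = -0.3920
  Pd branch = 0.0053·Pd^0.26·e^(0.059·RH+f) = 0.4412 μm/a
  Sd branch = 0.01025·Sd^0.27·e^(0.036·RH+0.049·T) = 1.291 μm/a
  sum: 0.4412 + 1.291 → r_corr = 1.732 μm/a
  mass loss = 1.732 μm/a × 8.96 g/cm³ = 15.52 g·m⁻²·a⁻¹
Ordering by g·m⁻²·a⁻¹: zinc (33.2) > copper (15.5)

zinc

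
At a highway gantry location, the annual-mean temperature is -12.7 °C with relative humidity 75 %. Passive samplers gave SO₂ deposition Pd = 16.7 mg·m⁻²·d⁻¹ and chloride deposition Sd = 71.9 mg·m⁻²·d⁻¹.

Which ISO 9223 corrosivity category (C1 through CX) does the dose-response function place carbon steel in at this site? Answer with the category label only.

C2

carbon steel: temperature factor f = +0.150·(-22.7) = -3.4050
  Pd branch = 1.77·Pd^0.52·e^(0.02·RH+f) = 1.139 μm/a
  Sd branch = 0.102·Sd^0.62·e^(0.033·RH+0.04·T) = 10.33 μm/a
  r_corr = 1.139 + 10.33 = 11.47 μm/a
11.5 μm/a falls in (1.3, 25] for carbon steel → category C2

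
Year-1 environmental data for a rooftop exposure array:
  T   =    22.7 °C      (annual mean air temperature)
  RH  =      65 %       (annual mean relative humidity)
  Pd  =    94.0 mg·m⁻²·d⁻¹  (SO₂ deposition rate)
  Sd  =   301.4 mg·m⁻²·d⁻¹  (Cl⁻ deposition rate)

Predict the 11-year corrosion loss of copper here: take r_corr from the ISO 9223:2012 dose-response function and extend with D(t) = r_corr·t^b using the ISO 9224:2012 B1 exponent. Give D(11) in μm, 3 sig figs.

D(11) = 8.91 μm

copper: f(T) = -0.080·(T−10) [T>10 °C] = -1.0160
  sulphur-dioxide contribution → 0.2894 μm/a
  chloride contribution → 1.511 μm/a
  ⇒ r_corr(copper) = 1.801 μm/a
Power-law: D(11) = r_corr · 11^0.667
  D(11) = 1.801 × 11^0.667 = 1.801 × 4.95 = 8.915 μm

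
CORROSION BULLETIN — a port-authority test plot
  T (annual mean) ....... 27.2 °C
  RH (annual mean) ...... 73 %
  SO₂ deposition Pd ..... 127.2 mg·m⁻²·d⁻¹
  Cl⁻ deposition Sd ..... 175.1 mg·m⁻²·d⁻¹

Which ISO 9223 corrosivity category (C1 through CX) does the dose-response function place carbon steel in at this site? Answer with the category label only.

C5

carbon steel: f(T) = -0.054·(T−10) [T>10 °C] = -0.9288
  sulphur-dioxide contribution → 37.41 μm/a
  chloride contribution → 82.83 μm/a
  total first-year rate 120.2 μm/a
Category bounds: 80…200 μm/a bracket r_corr ⇒ C5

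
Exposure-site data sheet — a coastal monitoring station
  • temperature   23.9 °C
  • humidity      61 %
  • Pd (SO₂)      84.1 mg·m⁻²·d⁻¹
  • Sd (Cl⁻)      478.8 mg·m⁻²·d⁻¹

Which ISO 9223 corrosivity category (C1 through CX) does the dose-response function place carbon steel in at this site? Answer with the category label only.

carbon steel: temperature factor f = -0.054·(13.9) = -0.7506
  Pd branch = 1.77·Pd^0.52·e^(0.02·RH+f) = 28.36 μm/a
  Sd branch = 0.102·Sd^0.62·e^(0.033·RH+0.04·T) = 91.14 μm/a
  sum: 28.36 + 91.14 → r_corr = 119.5 μm/a
ISO 9223 Table 2 (carbon steel): 80 < 120 ≤ 200 μm/a ⇒ C5

C5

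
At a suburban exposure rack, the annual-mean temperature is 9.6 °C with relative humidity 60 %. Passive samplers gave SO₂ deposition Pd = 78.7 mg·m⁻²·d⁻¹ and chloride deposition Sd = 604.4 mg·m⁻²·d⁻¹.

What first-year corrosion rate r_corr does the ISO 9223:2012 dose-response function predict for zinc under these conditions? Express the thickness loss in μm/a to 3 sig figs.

r_corr = 3.83 μm/a

zinc: f(T) = +0.038·(T−10) [T≤10 °C] = -0.0152
  sulphur-dioxide contribution → 1.37 μm/a
  chloride contribution → 2.462 μm/a
  total first-year rate 3.832 μm/a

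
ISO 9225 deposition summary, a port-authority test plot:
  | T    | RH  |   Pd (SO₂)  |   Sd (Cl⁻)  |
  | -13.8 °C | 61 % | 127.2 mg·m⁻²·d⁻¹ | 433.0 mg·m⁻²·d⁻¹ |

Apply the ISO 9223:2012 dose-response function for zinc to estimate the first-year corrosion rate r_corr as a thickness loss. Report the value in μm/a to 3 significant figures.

zinc: f(T) = +0.038·(T−10) [T≤10 °C] = -0.9044
  Pd branch = 0.0129·Pd^0.44·e^(0.046·RH+f) = 0.7285 μm/a
  Sd branch = 0.0175·Sd^0.57·e^(0.008·RH+0.085·T) = 0.2808 μm/a
  sum: 0.7285 + 0.2808 → r_corr = 1.009 μm/a

r_corr = 1.01 μm/a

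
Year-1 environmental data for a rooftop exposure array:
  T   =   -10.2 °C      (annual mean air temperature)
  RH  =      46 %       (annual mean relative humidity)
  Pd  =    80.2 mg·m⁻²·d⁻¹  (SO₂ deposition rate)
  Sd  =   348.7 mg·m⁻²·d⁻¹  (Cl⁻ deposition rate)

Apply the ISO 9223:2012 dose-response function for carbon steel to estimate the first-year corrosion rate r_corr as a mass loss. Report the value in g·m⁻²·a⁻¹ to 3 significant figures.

r_corr = 108 g·m⁻²·a⁻¹

carbon steel: temperature factor f = +0.150·(-20.2) = -3.0300
  sulphur-dioxide contribution → 2.098 μm/a
  chloride contribution → 11.67 μm/a
  total first-year rate 13.77 μm/a
Convert to mass loss: 13.77 μm/a × 7.85 g/cm³ = 108.1 g·m⁻²·a⁻¹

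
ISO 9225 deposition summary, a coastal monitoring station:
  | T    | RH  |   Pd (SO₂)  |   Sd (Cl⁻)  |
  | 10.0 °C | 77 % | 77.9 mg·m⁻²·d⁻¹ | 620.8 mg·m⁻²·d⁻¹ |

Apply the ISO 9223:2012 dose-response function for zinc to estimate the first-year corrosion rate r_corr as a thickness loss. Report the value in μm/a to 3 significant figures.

zinc: f(T) = +0.038·(T−10) [T≤10 °C] = +0.0000
  Pd branch = 0.0129·Pd^0.44·e^(0.046·RH+f) = 3.028 μm/a
  Sd branch = 0.0175·Sd^0.57·e^(0.008·RH+0.085·T) = 2.963 μm/a
  r_corr = 3.028 + 2.963 = 5.991 μm/a

r_corr = 5.99 μm/a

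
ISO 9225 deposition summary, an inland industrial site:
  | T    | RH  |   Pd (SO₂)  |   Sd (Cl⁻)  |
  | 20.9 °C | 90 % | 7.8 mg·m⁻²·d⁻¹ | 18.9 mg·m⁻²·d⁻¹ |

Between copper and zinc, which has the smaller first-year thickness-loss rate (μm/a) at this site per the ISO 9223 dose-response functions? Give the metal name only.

zinc

copper: f(T) = -0.080·(T−10) [T>10 °C] = -0.8720
  SO₂ term: 0.0053·7.8^0.26·exp(0.059·90-0.8720) = 0.7649
  Cl⁻ term: 0.01025·18.9^0.27·exp(0.036·90+0.049·20.9) = 1.612
  r_corr = 0.7649 + 1.612 = 2.376 μm/a
zinc: temperature factor f = -0.071·(10.9) = -0.7739
  Pd branch = 0.0129·Pd^0.44·e^(0.046·RH+f) = 0.9226 μm/a
  Cl⁻ term: 0.0175·18.9^0.57·exp(0.008·90+0.085·20.9) = 1.135
  r_corr = 0.9226 + 1.135 = 2.057 μm/a
Ordering by μm/a: copper (2.38) > zinc (2.06)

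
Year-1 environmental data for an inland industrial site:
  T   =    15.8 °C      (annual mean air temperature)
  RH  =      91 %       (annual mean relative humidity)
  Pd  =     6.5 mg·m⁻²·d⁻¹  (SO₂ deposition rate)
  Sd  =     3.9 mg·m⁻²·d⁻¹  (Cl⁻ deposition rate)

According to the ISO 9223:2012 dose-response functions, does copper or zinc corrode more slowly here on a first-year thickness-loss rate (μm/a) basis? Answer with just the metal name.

copper: f(T) = -0.080·(T−10) [T>10 °C] = -0.4640
  Pd branch = 0.0053·Pd^0.26·e^(0.059·RH+f) = 1.164 μm/a
  Cl⁻ term: 0.01025·3.9^0.27·exp(0.036·91+0.049·15.8) = 0.8497
  sum: 1.164 + 0.8497 → r_corr = 2.013 μm/a
zinc: temperature factor f = -0.071·(5.8) = -0.4118
  Pd branch = 0.0129·Pd^0.44·e^(0.046·RH+f) = 1.281 μm/a
  Cl⁻ term: 0.0175·3.9^0.57·exp(0.008·91+0.085·15.8) = 0.3016
  sum: 1.281 + 0.3016 → r_corr = 1.582 μm/a
Ordering by μm/a: copper (2.01) > zinc (1.58)

zinc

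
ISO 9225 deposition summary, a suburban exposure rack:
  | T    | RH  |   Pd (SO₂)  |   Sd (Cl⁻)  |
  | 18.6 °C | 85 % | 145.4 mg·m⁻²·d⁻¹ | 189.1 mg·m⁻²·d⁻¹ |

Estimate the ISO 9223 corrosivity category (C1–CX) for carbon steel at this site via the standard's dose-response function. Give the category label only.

C5

carbon steel: T>10 °C ⇒ hinge -0.054·(18.6−10) = -0.4644
  SO₂ term: 1.77·145.4^0.52·exp(0.02·85-0.4644) = 81.12
  Sd branch = 0.102·Sd^0.62·e^(0.033·RH+0.04·T) = 91.51 μm/a
  sum: 81.12 + 91.51 → r_corr = 172.6 μm/a
ISO 9223 Table 2 (carbon steel): 80 < 173 ≤ 200 μm/a ⇒ C5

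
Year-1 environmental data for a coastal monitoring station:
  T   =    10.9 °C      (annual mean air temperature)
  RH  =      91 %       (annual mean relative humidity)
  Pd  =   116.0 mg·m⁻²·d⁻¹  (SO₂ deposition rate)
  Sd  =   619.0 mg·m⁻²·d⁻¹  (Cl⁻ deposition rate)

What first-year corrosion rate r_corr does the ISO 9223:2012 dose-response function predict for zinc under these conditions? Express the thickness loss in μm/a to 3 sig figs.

r_corr = 10.0 μm/a

zinc: T>10 °C ⇒ hinge -0.071·(10.9−10) = -0.0639
  Pd branch = 0.0129·Pd^0.44·e^(0.046·RH+f) = 6.444 μm/a
  Cl⁻ term: 0.0175·619.0^0.57·exp(0.008·91+0.085·10.9) = 3.571
  r_corr = 6.444 + 3.571 = 10.02 μm/a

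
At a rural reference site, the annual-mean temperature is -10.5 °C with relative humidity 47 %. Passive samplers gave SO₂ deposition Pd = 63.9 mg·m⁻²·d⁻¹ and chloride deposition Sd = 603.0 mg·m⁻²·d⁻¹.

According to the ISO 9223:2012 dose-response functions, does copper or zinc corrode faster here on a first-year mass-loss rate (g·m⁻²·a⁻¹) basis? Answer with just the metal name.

copper: f(T) = +0.126·(T−10) [T≤10 °C] = -2.5830
  Pd branch = 0.0053·Pd^0.26·e^(0.059·RH+f) = 0.01889 μm/a
  Cl⁻ term: 0.01025·603.0^0.27·exp(0.036·47+0.049·-10.5) = 0.1874
  r_corr = 0.01889 + 0.1874 = 0.2063 μm/a
  mass loss = 0.2063 μm/a × 8.96 g/cm³ = 1.848 g·m⁻²·a⁻¹
zinc: f(T) = +0.038·(T−10) [T≤10 °C] = -0.7790
  SO₂ term: 0.0129·63.9^0.44·exp(0.046·47-0.7790) = 0.3204
  Sd branch = 0.0175·Sd^0.57·e^(0.008·RH+0.085·T) = 0.4013 μm/a
  sum: 0.3204 + 0.4013 → r_corr = 0.7217 μm/a
  mass loss = 0.7217 μm/a × 7.14 g/cm³ = 5.153 g·m⁻²·a⁻¹
Ordering by g·m⁻²·a⁻¹: zinc (5.15) > copper (1.85)

zinc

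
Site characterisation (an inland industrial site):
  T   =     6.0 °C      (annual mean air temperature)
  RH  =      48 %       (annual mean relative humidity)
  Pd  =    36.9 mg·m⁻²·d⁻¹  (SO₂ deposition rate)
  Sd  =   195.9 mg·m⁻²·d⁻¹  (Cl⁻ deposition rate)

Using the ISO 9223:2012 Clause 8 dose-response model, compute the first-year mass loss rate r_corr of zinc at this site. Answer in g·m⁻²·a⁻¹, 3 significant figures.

r_corr = 9.71 g·m⁻²·a⁻¹

zinc: temperature factor f = +0.038·(-4.0) = -0.1520
  SO₂ term: 0.0129·36.9^0.44·exp(0.046·48-0.1520) = 0.4932
  Cl⁻ term: 0.0175·195.9^0.57·exp(0.008·48+0.085·6.0) = 0.8665
  r_corr = 0.4932 + 0.8665 = 1.36 μm/a
Convert to mass loss: 1.36 μm/a × 7.14 g/cm³ = 9.708 g·m⁻²·a⁻¹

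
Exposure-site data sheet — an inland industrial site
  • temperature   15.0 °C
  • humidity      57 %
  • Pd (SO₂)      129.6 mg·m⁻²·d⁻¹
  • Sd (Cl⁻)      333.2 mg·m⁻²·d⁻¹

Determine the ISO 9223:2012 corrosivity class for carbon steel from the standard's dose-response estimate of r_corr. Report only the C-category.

C5

carbon steel: temperature factor f = -0.054·(5.0) = -0.2700
  SO₂ term: 1.77·129.6^0.52·exp(0.02·57-0.2700) = 53.01
  Cl⁻ term: 0.102·333.2^0.62·exp(0.033·57+0.04·15.0) = 44.69
  sum: 53.01 + 44.69 → r_corr = 97.7 μm/a
97.7 μm/a falls in (80, 200] for carbon steel → category C5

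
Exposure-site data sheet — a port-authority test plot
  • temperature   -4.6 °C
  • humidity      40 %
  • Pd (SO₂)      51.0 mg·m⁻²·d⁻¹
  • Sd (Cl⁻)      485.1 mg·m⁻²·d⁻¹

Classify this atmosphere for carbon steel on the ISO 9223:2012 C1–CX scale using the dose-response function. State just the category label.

C2

carbon steel: f(T) = +0.150·(T−10) [T≤10 °C] = -2.1900
  SO₂ term: 1.77·51.0^0.52·exp(0.02·40-2.1900) = 3.406
  Cl⁻ term: 0.102·485.1^0.62·exp(0.033·40+0.04·-4.6) = 14.7
  sum: 3.406 + 14.7 → r_corr = 18.1 μm/a
Category bounds: 1.3…25 μm/a bracket r_corr ⇒ C2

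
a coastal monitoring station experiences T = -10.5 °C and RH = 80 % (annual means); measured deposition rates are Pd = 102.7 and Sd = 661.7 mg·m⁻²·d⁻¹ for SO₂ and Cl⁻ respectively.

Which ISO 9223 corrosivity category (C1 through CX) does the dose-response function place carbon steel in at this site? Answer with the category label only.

C4

carbon steel: temperature factor f = +0.150·(-20.5) = -3.0750
  Pd branch = 1.77·Pd^0.52·e^(0.02·RH+f) = 4.502 μm/a
  Sd branch = 0.102·Sd^0.62·e^(0.033·RH+0.04·T) = 52.67 μm/a
  r_corr = 4.502 + 52.67 = 57.17 μm/a
57.2 μm/a falls in (50, 80] for carbon steel → category C4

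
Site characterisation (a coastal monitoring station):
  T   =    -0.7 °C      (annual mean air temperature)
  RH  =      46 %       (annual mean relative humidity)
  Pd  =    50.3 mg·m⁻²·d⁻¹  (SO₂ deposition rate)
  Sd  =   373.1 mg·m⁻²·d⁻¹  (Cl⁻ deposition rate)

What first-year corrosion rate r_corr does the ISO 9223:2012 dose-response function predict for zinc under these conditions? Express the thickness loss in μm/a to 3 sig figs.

zinc: T≤10 °C ⇒ hinge +0.038·(-0.7−10) = -0.4066
  Pd branch = 0.0129·Pd^0.44·e^(0.046·RH+f) = 0.3996 μm/a
  Sd branch = 0.0175·Sd^0.57·e^(0.008·RH+0.085·T) = 0.6966 μm/a
  r_corr = 0.3996 + 0.6966 = 1.096 μm/a

r_corr = 1.10 μm/a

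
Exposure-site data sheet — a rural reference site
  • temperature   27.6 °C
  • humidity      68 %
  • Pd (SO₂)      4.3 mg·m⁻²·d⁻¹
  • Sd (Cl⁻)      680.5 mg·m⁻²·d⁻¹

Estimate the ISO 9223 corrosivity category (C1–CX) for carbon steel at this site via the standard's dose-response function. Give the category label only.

carbon steel: f(T) = -0.054·(T−10) [T>10 °C] = -0.9504
  sulphur-dioxide contribution → 5.692 μm/a
  chloride contribution → 165.6 μm/a
  total first-year rate 171.3 μm/a
ISO 9223 Table 2 (carbon steel): 80 < 171 ≤ 200 μm/a ⇒ C5

C5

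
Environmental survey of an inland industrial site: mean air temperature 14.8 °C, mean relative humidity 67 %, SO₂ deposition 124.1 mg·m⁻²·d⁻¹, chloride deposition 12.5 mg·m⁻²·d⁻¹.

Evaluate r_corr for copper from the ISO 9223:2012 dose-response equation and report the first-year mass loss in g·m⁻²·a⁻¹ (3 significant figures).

r_corr = 10.1 g·m⁻²·a⁻¹

copper: temperature factor f = -0.080·(4.8) = -0.3840
  sulphur-dioxide contribution → 0.6586 μm/a
  chloride contribution → 0.467 μm/a
  total first-year rate 1.126 μm/a
Convert to mass loss: 1.126 μm/a × 8.96 g/cm³ = 10.09 g·m⁻²·a⁻¹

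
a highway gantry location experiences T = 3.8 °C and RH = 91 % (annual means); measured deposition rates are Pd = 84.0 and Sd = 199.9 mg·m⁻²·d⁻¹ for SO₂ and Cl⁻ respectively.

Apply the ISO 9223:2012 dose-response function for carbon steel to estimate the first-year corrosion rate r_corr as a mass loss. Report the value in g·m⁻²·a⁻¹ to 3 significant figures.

r_corr = 840 g·m⁻²·a⁻¹

carbon steel: f(T) = +0.150·(T−10) [T≤10 °C] = -0.9300
  Pd branch = 1.77·Pd^0.52·e^(0.02·RH+f) = 43.16 μm/a
  Sd branch = 0.102·Sd^0.62·e^(0.033·RH+0.04·T) = 63.87 μm/a
  r_corr = 43.16 + 63.87 = 107 μm/a
Convert to mass loss: 107 μm/a × 7.85 g/cm³ = 840.2 g·m⁻²·a⁻¹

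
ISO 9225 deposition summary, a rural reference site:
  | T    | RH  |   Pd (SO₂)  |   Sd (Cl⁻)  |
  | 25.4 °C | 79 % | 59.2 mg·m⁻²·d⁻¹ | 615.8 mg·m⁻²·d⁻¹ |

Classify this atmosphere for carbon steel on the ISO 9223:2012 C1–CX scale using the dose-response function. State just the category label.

CX

carbon steel: f(T) = -0.054·(T−10) [T>10 °C] = -0.8316
  sulphur-dioxide contribution → 31.23 μm/a
  chloride contribution → 204.9 μm/a
  total first-year rate 236.1 μm/a
236 μm/a falls in (200, 700] for carbon steel → category CX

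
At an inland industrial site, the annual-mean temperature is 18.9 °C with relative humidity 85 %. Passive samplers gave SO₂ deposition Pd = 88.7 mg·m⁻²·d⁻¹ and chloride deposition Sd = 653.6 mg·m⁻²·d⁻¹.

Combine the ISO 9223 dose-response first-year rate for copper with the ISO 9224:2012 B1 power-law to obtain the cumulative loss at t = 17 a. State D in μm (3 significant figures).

D(17) = 29.3 μm

copper: temperature factor f = -0.080·(8.9) = -0.7120
  SO₂ term: 0.0053·88.7^0.26·exp(0.059·85-0.7120) = 1.257
  Cl⁻ term: 0.01025·653.6^0.27·exp(0.036·85+0.049·18.9) = 3.177
  r_corr = 1.257 + 3.177 = 4.434 μm/a
Power-law: D(17) = r_corr · 17^0.667
  D(17) = 4.434 × 17^0.667 = 4.434 × 6.618 = 29.35 μm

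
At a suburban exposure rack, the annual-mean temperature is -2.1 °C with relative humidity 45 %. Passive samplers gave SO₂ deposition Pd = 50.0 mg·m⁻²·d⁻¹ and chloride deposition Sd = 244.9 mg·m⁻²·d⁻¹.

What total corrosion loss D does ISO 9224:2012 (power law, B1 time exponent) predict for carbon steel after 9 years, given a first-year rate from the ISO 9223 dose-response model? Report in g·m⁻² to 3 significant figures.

D(9) = 445 g·m⁻²

carbon steel: f(T) = +0.150·(T−10) [T≤10 °C] = -1.8150
  sulphur-dioxide contribution → 5.421 μm/a
  chloride contribution → 12.54 μm/a
  ⇒ r_corr(carbon steel) = 17.96 μm/a
Long-term exponent b (ISO 9224 Table 2, B1) = 0.523
  D(9) = 17.96 × 9^0.523 = 17.96 × 3.156 = 56.67 μm
  Mass loss = 56.67 μm × 7.85 g/cm³ = 444.8 g·m⁻²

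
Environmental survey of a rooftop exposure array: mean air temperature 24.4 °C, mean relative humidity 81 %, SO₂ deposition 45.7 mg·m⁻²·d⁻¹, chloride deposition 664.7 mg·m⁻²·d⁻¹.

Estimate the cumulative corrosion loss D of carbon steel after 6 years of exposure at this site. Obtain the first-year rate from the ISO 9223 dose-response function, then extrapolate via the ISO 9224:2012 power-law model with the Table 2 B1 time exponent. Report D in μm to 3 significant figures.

carbon steel: f(T) = -0.054·(T−10) [T>10 °C] = -0.7776
  sulphur-dioxide contribution → 29.99 μm/a
  chloride contribution → 220.5 μm/a
  total first-year rate 250.5 μm/a
Power-law: D(6) = r_corr · 6^0.523
  D(6) = 250.5 × 6^0.523 = 250.5 × 2.553 = 639.3 μm

D(6) = 639 μm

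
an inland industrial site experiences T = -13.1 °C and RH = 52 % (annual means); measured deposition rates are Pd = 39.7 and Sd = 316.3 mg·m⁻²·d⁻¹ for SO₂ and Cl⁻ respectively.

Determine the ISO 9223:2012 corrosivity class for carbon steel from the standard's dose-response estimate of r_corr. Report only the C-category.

C2

carbon steel: T≤10 °C ⇒ hinge +0.150·(-13.1−10) = -3.4650
  Pd branch = 1.77·Pd^0.52·e^(0.02·RH+f) = 1.062 μm/a
  Cl⁻ term: 0.102·316.3^0.62·exp(0.033·52+0.04·-13.1) = 11.92
  r_corr = 1.062 + 11.92 = 12.98 μm/a
13 μm/a falls in (1.3, 25] for carbon steel → category C2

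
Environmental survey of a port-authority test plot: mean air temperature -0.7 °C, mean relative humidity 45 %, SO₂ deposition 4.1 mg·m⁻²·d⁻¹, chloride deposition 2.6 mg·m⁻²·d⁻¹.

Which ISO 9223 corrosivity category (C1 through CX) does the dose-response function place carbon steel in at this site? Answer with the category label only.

carbon steel: f(T) = +0.150·(T−10) [T≤10 °C] = -1.6050
  sulphur-dioxide contribution → 1.822 μm/a
  chloride contribution → 0.7919 μm/a
  ⇒ r_corr(carbon steel) = 2.613 μm/a
ISO 9223 Table 2 (carbon steel): 1.3 < 2.61 ≤ 25 μm/a ⇒ C2

C2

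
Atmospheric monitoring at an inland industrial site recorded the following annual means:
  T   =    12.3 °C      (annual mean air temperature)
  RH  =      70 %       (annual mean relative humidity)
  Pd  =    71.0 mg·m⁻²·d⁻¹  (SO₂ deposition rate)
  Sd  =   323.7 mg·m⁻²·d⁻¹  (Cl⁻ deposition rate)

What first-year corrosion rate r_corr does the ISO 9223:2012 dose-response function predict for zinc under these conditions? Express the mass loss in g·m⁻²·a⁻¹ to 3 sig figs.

r_corr = 29.6 g·m⁻²·a⁻¹

zinc: T>10 °C ⇒ hinge -0.071·(12.3−10) = -0.1633
  Pd branch = 0.0129·Pd^0.44·e^(0.046·RH+f) = 1.789 μm/a
  Cl⁻ term: 0.0175·323.7^0.57·exp(0.008·70+0.085·12.3) = 2.35
  r_corr = 1.789 + 2.35 = 4.139 μm/a
Convert to mass loss: 4.139 μm/a × 7.14 g/cm³ = 29.55 g·m⁻²·a⁻¹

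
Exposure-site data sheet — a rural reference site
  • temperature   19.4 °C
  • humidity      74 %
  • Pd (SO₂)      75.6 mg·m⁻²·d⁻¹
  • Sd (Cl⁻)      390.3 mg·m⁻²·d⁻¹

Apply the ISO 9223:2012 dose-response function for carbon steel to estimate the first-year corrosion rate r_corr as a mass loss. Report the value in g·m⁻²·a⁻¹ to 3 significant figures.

r_corr = 1.16e+03 g·m⁻²·a⁻¹

carbon steel: T>10 °C ⇒ hinge -0.054·(19.4−10) = -0.5076
  sulphur-dioxide contribution → 44.37 μm/a
  chloride contribution → 103 μm/a
  total first-year rate 147.4 μm/a
Convert to mass loss: 147.4 μm/a × 7.85 g/cm³ = 1157 g·m⁻²·a⁻¹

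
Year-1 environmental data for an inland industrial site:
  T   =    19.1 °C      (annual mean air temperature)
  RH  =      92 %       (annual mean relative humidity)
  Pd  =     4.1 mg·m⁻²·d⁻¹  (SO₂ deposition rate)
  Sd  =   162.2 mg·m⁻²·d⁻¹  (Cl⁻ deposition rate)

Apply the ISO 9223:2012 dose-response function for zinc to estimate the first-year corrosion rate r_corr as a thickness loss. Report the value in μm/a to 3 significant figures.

zinc: temperature factor f = -0.071·(9.1) = -0.6461
  Pd branch = 0.0129·Pd^0.44·e^(0.046·RH+f) = 0.8661 μm/a
  Cl⁻ term: 0.0175·162.2^0.57·exp(0.008·92+0.085·19.1) = 3.369
  r_corr = 0.8661 + 3.369 = 4.235 μm/a

r_corr = 4.23 μm/a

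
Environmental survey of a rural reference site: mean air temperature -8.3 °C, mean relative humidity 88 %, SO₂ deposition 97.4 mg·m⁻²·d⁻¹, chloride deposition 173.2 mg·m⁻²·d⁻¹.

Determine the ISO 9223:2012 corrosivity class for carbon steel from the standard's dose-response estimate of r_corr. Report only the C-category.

carbon steel: f(T) = +0.150·(T−10) [T≤10 °C] = -2.7450
  sulphur-dioxide contribution → 7.149 μm/a
  chloride contribution → 32.62 μm/a
  total first-year rate 39.77 μm/a
39.8 μm/a falls in (25, 50] for carbon steel → category C3

C3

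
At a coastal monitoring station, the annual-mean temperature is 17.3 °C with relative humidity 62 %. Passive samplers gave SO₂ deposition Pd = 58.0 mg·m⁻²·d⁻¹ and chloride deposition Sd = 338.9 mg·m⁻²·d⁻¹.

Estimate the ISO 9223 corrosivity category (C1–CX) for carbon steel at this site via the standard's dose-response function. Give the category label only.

C5

carbon steel: f(T) = -0.054·(T−10) [T>10 °C] = -0.3942
  sulphur-dioxide contribution → 34.06 μm/a
  chloride contribution → 58.39 μm/a
  ⇒ r_corr(carbon steel) = 92.45 μm/a
92.5 μm/a falls in (80, 200] for carbon steel → category C5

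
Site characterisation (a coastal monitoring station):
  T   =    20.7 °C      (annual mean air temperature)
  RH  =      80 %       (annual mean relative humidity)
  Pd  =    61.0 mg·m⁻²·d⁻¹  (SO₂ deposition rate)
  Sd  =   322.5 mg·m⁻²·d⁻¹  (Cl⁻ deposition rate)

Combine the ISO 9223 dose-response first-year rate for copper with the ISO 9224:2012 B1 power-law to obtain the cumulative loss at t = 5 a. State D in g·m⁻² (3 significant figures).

copper: f(T) = -0.080·(T−10) [T>10 °C] = -0.8560
  sulphur-dioxide contribution → 0.7355 μm/a
  chloride contribution → 2.395 μm/a
  total first-year rate 3.13 μm/a
Long-term exponent b (ISO 9224 Table 2, B1) = 0.667
  D(5) = 3.13 × 5^0.667 = 3.13 × 2.926 = 9.158 μm
  Mass loss = 9.158 μm × 8.96 g/cm³ = 82.06 g·m⁻²

D(5) = 82.1 g·m⁻²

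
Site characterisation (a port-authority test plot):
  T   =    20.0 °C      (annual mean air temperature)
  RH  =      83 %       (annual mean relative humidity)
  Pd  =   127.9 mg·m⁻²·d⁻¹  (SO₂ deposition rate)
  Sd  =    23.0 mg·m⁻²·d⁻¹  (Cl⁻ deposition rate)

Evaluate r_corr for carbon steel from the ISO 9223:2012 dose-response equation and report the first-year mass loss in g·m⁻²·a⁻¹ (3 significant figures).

carbon steel: T>10 °C ⇒ hinge -0.054·(20.0−10) = -0.5400
  SO₂ term: 1.77·127.9^0.52·exp(0.02·83-0.5400) = 67.6
  Cl⁻ term: 0.102·23.0^0.62·exp(0.033·83+0.04·20.0) = 24.54
  r_corr = 67.6 + 24.54 = 92.14 μm/a
Convert to mass loss: 92.14 μm/a × 7.85 g/cm³ = 723.3 g·m⁻²·a⁻¹

r_corr = 723 g·m⁻²·a⁻¹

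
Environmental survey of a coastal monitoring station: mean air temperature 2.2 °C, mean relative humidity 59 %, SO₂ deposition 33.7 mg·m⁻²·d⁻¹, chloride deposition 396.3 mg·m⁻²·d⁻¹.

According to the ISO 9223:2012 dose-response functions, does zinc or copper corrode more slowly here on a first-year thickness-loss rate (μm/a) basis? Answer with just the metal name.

zinc: f(T) = +0.038·(T−10) [T≤10 °C] = -0.2964
  SO₂ term: 0.0129·33.7^0.44·exp(0.046·59-0.2964) = 0.6803
  Cl⁻ term: 0.0175·396.3^0.57·exp(0.008·59+0.085·2.2) = 1.024
  sum: 0.6803 + 1.024 → r_corr = 1.704 μm/a
copper: f(T) = +0.126·(T−10) [T≤10 °C] = -0.9828
  SO₂ term: 0.0053·33.7^0.26·exp(0.059·59-0.9828) = 0.1608
  Sd branch = 0.01025·Sd^0.27·e^(0.036·RH+0.049·T) = 0.4802 μm/a
  sum: 0.1608 + 0.4802 → r_corr = 0.6411 μm/a
Ordering by μm/a: zinc (1.7) > copper (0.641)

copper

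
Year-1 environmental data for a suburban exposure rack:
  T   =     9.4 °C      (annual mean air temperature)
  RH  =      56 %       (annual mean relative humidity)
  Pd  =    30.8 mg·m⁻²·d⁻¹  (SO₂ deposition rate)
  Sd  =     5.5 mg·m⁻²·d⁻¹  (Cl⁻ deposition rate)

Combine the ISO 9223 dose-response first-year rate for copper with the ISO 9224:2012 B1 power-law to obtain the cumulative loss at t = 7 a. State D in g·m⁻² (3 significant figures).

D(7) = 17.0 g·m⁻²

copper: f(T) = +0.126·(T−10) [T≤10 °C] = -0.0756
  Pd branch = 0.0053·Pd^0.26·e^(0.059·RH+f) = 0.3261 μm/a
  Cl⁻ term: 0.01025·5.5^0.27·exp(0.036·56+0.049·9.4) = 0.1933
  r_corr = 0.3261 + 0.1933 = 0.5194 μm/a
ISO 9224: D(t) = r_corr · t^b with b = 0.667 (copper, B1)
  D(7) = 0.5194 × 7^0.667 = 0.5194 × 3.662 = 1.902 μm
  Mass loss = 1.902 μm × 8.96 g/cm³ = 17.04 g·m⁻²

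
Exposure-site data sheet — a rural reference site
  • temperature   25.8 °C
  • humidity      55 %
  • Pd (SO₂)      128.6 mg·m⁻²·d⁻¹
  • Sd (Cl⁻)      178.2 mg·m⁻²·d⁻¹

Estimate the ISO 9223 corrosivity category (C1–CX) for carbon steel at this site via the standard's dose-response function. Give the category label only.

carbon steel: temperature factor f = -0.054·(15.8) = -0.8532
  SO₂ term: 1.77·128.6^0.52·exp(0.02·55-0.8532) = 28.31
  Cl⁻ term: 0.102·178.2^0.62·exp(0.033·55+0.04·25.8) = 43.71
  r_corr = 28.31 + 43.71 = 72.02 μm/a
Category bounds: 50…80 μm/a bracket r_corr ⇒ C4

C4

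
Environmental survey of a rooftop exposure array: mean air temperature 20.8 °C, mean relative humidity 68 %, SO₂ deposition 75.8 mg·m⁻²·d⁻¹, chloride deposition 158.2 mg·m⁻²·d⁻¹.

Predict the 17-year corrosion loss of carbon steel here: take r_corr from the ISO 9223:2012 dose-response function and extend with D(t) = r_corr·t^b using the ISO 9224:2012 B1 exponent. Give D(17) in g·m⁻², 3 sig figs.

D(17) = 3.03e+03 g·m⁻²

carbon steel: temperature factor f = -0.054·(10.8) = -0.5832
  sulphur-dioxide contribution → 36.54 μm/a
  chloride contribution → 51.05 μm/a
  ⇒ r_corr(carbon steel) = 87.59 μm/a
Long-term exponent b (ISO 9224 Table 2, B1) = 0.523
  D(17) = 87.59 × 17^0.523 = 87.59 × 4.401 = 385.5 μm
  Mass loss = 385.5 μm × 7.85 g/cm³ = 3026 g·m⁻²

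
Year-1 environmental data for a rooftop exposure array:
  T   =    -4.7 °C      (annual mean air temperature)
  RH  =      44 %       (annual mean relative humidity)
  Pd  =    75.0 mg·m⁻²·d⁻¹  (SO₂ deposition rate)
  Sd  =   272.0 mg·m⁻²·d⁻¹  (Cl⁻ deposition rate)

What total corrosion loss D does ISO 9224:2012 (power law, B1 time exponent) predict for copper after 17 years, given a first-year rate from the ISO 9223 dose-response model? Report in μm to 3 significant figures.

D(17) = 1.42 μm

copper: temperature factor f = +0.126·(-14.7) = -1.8522
  Pd branch = 0.0053·Pd^0.26·e^(0.059·RH+f) = 0.03426 μm/a
  Sd branch = 0.01025·Sd^0.27·e^(0.036·RH+0.049·T) = 0.1803 μm/a
  r_corr = 0.03426 + 0.1803 = 0.2145 μm/a
Power-law: D(17) = r_corr · 17^0.667
  D(17) = 0.2145 × 17^0.667 = 0.2145 × 6.618 = 1.42 μm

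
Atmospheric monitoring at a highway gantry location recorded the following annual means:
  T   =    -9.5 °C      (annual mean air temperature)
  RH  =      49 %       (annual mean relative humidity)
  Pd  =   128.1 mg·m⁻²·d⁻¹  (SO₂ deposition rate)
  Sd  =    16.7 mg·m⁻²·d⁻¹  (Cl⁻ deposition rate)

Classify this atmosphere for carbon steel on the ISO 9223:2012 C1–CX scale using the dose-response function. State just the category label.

C2

carbon steel: T≤10 °C ⇒ hinge +0.150·(-9.5−10) = -2.9250
  sulphur-dioxide contribution → 3.156 μm/a
  chloride contribution → 2.013 μm/a
  total first-year rate 5.17 μm/a
ISO 9223 Table 2 (carbon steel): 1.3 < 5.17 ≤ 25 μm/a ⇒ C2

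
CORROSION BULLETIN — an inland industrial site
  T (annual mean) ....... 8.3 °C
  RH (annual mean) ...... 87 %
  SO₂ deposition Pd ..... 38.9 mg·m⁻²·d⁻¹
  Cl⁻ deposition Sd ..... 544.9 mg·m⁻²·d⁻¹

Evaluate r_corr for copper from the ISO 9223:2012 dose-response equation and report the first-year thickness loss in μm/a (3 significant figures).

r_corr = 3.81 μm/a

copper: temperature factor f = +0.126·(-1.7) = -0.2142
  sulphur-dioxide contribution → 1.879 μm/a
  chloride contribution → 1.934 μm/a
  total first-year rate 3.812 μm/a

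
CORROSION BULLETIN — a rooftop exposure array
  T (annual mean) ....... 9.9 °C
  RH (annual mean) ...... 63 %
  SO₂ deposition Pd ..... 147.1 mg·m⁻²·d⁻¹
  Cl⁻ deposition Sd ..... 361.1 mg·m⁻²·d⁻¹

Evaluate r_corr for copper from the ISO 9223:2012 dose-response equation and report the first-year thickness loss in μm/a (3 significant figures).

r_corr = 1.58 μm/a

copper: temperature factor f = +0.126·(-0.1) = -0.0126
  Pd branch = 0.0053·Pd^0.26·e^(0.059·RH+f) = 0.7882 μm/a
  Cl⁻ term: 0.01025·361.1^0.27·exp(0.036·63+0.049·9.9) = 0.7888
  r_corr = 0.7882 + 0.7888 = 1.577 μm/a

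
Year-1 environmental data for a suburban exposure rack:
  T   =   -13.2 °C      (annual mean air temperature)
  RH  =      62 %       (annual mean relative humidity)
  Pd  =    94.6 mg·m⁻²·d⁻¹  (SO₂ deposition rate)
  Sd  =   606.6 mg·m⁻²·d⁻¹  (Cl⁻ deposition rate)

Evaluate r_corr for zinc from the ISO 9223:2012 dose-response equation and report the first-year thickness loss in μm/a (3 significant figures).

zinc: T≤10 °C ⇒ hinge +0.038·(-13.2−10) = -0.8816
  SO₂ term: 0.0129·94.6^0.44·exp(0.046·62-0.8816) = 0.685
  Sd branch = 0.0175·Sd^0.57·e^(0.008·RH+0.085·T) = 0.3609 μm/a
  r_corr = 0.685 + 0.3609 = 1.046 μm/a

r_corr = 1.05 μm/a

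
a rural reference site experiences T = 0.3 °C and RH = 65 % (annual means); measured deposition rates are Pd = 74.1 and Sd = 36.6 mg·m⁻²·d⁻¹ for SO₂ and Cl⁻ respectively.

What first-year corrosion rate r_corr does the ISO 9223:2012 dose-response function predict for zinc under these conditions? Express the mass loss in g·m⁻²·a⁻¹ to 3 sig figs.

r_corr = 10.1 g·m⁻²·a⁻¹

zinc: f(T) = +0.038·(T−10) [T≤10 °C] = -0.3686
  SO₂ term: 0.0129·74.1^0.44·exp(0.046·65-0.3686) = 1.18
  Sd branch = 0.0175·Sd^0.57·e^(0.008·RH+0.085·T) = 0.235 μm/a
  sum: 1.18 + 0.235 → r_corr = 1.415 μm/a
Convert to mass loss: 1.415 μm/a × 7.14 g/cm³ = 10.1 g·m⁻²·a⁻¹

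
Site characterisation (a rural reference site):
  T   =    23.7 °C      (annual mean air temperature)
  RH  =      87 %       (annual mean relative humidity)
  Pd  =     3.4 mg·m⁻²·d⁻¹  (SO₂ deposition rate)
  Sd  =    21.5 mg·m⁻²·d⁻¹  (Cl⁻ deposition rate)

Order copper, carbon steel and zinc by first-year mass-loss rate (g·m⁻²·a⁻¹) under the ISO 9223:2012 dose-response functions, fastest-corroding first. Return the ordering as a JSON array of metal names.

copper: temperature factor f = -0.080·(13.7) = -1.0960
  SO₂ term: 0.0053·3.4^0.26·exp(0.059·87-1.0960) = 0.4128
  Cl⁻ term: 0.01025·21.5^0.27·exp(0.036·87+0.049·23.7) = 1.718
  sum: 0.4128 + 1.718 → r_corr = 2.131 μm/a
  mass loss = 2.131 μm/a × 8.96 g/cm³ = 19.09 g·m⁻²·a⁻¹
carbon steel: temperature factor f = -0.054·(13.7) = -0.7398
  Pd branch = 1.77·Pd^0.52·e^(0.02·RH+f) = 9.093 μm/a
  Sd branch = 0.102·Sd^0.62·e^(0.033·RH+0.04·T) = 31.14 μm/a
  r_corr = 9.093 + 31.14 = 40.23 μm/a
  mass loss = 40.23 μm/a × 7.85 g/cm³ = 315.8 g·m⁻²·a⁻¹
zinc: temperature factor f = -0.071·(13.7) = -0.9727
  SO₂ term: 0.0129·3.4^0.44·exp(0.046·87-0.9727) = 0.4571
  Cl⁻ term: 0.0175·21.5^0.57·exp(0.008·87+0.085·23.7) = 1.512
  sum: 0.4571 + 1.512 → r_corr = 1.97 μm/a
  mass loss = 1.97 μm/a × 7.14 g/cm³ = 14.06 g·m⁻²·a⁻¹
Ordering by g·m⁻²·a⁻¹: carbon steel (316) > copper (19.1) > zinc (14.1)

["carbon steel", "copper", "zinc"]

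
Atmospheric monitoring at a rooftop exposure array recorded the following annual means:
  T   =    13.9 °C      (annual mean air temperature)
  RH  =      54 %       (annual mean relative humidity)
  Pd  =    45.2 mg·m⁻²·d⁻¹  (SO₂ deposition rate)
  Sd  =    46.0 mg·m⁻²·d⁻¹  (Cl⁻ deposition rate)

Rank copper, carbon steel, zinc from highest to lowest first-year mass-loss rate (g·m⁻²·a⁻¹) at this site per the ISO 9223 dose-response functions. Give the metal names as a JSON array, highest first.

["carbon steel", "zinc", "copper"]

copper: T>10 °C ⇒ hinge -0.080·(13.9−10) = -0.3120
  SO₂ term: 0.0053·45.2^0.26·exp(0.059·54-0.3120) = 0.2528
  Cl⁻ term: 0.01025·46.0^0.27·exp(0.036·54+0.049·13.9) = 0.3979
  r_corr = 0.2528 + 0.3979 = 0.6507 μm/a
  mass loss = 0.6507 μm/a × 8.96 g/cm³ = 5.83 g·m⁻²·a⁻¹
carbon steel: temperature factor f = -0.054·(3.9) = -0.2106
  SO₂ term: 1.77·45.2^0.52·exp(0.02·54-0.2106) = 30.64
  Cl⁻ term: 0.102·46.0^0.62·exp(0.033·54+0.04·13.9) = 11.35
  r_corr = 30.64 + 11.35 = 41.98 μm/a
  mass loss = 41.98 μm/a × 7.85 g/cm³ = 329.6 g·m⁻²·a⁻¹
zinc: f(T) = -0.071·(T−10) [T>10 °C] = -0.2769
  Pd branch = 0.0129·Pd^0.44·e^(0.046·RH+f) = 0.6272 μm/a
  Sd branch = 0.0175·Sd^0.57·e^(0.008·RH+0.085·T) = 0.779 μm/a
  r_corr = 0.6272 + 0.779 = 1.406 μm/a
  mass loss = 1.406 μm/a × 7.14 g/cm³ = 10.04 g·m⁻²·a⁻¹
Ordering by g·m⁻²·a⁻¹: carbon steel (330) > zinc (10) > copper (5.83)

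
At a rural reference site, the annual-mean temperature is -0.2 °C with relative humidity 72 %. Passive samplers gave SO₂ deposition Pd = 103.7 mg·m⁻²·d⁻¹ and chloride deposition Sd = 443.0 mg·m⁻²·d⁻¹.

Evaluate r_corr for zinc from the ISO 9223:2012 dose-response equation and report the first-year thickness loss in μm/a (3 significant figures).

r_corr = 2.84 μm/a

zinc: temperature factor f = +0.038·(-10.2) = -0.3876
  Pd branch = 0.0129·Pd^0.44·e^(0.046·RH+f) = 1.852 μm/a
  Sd branch = 0.0175·Sd^0.57·e^(0.008·RH+0.085·T) = 0.9869 μm/a
  sum: 1.852 + 0.9869 → r_corr = 2.839 μm/a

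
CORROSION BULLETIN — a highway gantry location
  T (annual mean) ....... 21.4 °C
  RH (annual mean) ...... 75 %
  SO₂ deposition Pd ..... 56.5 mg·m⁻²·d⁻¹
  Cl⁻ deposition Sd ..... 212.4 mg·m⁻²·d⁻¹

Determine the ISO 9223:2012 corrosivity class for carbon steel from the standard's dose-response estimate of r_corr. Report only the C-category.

carbon steel: temperature factor f = -0.054·(11.4) = -0.6156
  Pd branch = 1.77·Pd^0.52·e^(0.02·RH+f) = 34.92 μm/a
  Sd branch = 0.102·Sd^0.62·e^(0.033·RH+0.04·T) = 79.08 μm/a
  sum: 34.92 + 79.08 → r_corr = 114 μm/a
Category bounds: 80…200 μm/a bracket r_corr ⇒ C5

C5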